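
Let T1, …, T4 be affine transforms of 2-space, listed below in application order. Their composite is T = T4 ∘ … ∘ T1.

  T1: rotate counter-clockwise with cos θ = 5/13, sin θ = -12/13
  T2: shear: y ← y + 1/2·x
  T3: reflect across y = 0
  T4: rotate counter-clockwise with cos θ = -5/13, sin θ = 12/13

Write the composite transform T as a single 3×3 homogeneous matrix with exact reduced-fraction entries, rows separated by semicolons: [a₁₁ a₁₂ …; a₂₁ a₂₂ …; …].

T1 = [5/13 12/13 0; -12/13 5/13 0; 0 0 1]
T2·T1 = [5/13 12/13 0; -19/26 11/13 0; 0 0 1]
T3·…·T1 = [5/13 12/13 0; 19/26 -11/13 0; 0 0 1]
T4·…·T1 = [-139/169 72/169 0; 25/338 199/169 0; 0 0 1]

T = [-139/169 72/169 0; 25/338 199/169 0; 0 0 1]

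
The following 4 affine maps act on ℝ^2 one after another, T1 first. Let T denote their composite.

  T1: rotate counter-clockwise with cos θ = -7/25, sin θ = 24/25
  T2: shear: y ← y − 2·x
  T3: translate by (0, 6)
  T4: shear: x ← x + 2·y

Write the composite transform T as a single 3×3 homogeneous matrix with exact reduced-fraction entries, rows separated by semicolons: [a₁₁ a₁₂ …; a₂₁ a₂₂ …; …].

T1 = [-7/25 -24/25 0; 24/25 -7/25 0; 0 0 1]
T2·T1 = [-7/25 -24/25 0; 38/25 41/25 0; 0 0 1]
T3·…·T1 = [-7/25 -24/25 0; 38/25 41/25 6; 0 0 1]
T4·…·T1 = [69/25 58/25 12; 38/25 41/25 6; 0 0 1]

T = [69/25 58/25 12; 38/25 41/25 6; 0 0 1]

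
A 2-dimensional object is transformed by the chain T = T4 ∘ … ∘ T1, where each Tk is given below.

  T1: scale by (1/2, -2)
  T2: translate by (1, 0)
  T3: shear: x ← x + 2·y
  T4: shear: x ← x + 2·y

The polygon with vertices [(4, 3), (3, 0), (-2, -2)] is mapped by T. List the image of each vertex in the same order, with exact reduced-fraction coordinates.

image vertices: (-21, -6), (5/2, 0), (16, 4)

T1 scale by (1/2, -2): (4, 3) → (2, -6); (3, 0) → (3/2, 0); (-2, -2) → (-1, 4)
T2 translate by (1, 0): (2, -6) → (3, -6); (3/2, 0) → (5/2, 0); (-1, 4) → (0, 4)
T3 shear: x ← x + 2·y: (3, -6) → (-9, -6); (5/2, 0) → (5/2, 0); (0, 4) → (8, 4)
T4 shear: x ← x + 2·y: (-9, -6) → (-21, -6); (5/2, 0) → (5/2, 0); (8, 4) → (16, 4)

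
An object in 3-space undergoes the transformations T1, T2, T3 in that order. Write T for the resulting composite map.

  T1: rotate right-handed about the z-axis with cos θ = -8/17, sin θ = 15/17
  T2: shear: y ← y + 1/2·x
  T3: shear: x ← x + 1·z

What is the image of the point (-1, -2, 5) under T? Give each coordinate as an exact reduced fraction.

T(p) = (123/17, 20/17, 5)

T1 rotate right-handed about the z-axis with cos θ = -8/17, sin θ = 15/17: (-1, -2, 5) → (38/17, 1/17, 5)
T2 shear: y ← y + 1/2·x: (38/17, 1/17, 5) → (38/17, 20/17, 5)
T3 shear: x ← x + 1·z: (38/17, 20/17, 5) → (123/17, 20/17, 5)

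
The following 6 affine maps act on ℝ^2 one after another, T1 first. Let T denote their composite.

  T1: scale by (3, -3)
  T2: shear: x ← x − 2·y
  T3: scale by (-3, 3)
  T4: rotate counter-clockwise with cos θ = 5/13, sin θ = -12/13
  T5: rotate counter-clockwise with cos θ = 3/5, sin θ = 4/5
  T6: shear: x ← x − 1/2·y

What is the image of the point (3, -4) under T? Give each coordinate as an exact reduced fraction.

T1 scale by (3, -3): (3, -4) → (9, 12)
T2 shear: x ← x − 2·y: (9, 12) → (-15, 12)
T3 scale by (-3, 3): (-15, 12) → (45, 36)
T4 rotate counter-clockwise with cos θ = 5/13, sin θ = -12/13: (45, 36) → (657/13, -360/13)
T5 rotate counter-clockwise with cos θ = 3/5, sin θ = 4/5: (657/13, -360/13) → (3411/65, 1548/65)
T6 shear: x ← x − 1/2·y: (3411/65, 1548/65) → (2637/65, 1548/65)

T(p) = (2637/65, 1548/65)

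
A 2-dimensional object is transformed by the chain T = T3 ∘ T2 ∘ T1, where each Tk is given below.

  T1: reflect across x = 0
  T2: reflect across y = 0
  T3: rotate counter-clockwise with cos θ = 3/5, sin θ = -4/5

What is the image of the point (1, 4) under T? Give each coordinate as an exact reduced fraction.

T1 reflect across x = 0: (1, 4) → (-1, 4)
T2 reflect across y = 0: (-1, 4) → (-1, -4)
T3 rotate counter-clockwise with cos θ = 3/5, sin θ = -4/5: (-1, -4) → (-19/5, -8/5)

T(p) = (-19/5, -8/5)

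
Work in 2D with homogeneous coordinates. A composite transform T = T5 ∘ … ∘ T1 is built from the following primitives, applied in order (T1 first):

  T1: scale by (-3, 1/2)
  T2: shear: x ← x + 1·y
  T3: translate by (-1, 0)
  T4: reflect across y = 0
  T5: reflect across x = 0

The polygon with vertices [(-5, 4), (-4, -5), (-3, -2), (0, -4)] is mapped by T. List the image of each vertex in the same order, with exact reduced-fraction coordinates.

T1 scale by (-3, 1/2): (-5, 4) → (15, 2); (-4, -5) → (12, -5/2); (-3, -2) → (9, -1); (0, -4) → (0, -2)
T2 shear: x ← x + 1·y: (15, 2) → (17, 2); (12, -5/2) → (19/2, -5/2); (9, -1) → (8, -1); (0, -2) → (-2, -2)
T3 translate by (-1, 0): (17, 2) → (16, 2); (19/2, -5/2) → (17/2, -5/2); (8, -1) → (7, -1); (-2, -2) → (-3, -2)
T4 reflect across y = 0: (16, 2) → (16, -2); (17/2, -5/2) → (17/2, 5/2); (7, -1) → (7, 1); (-3, -2) → (-3, 2)
T5 reflect across x = 0: (16, -2) → (-16, -2); (17/2, 5/2) → (-17/2, 5/2); (7, 1) → (-7, 1); (-3, 2) → (3, 2)

image vertices: (-16, -2), (-17/2, 5/2), (-7, 1), (3, 2)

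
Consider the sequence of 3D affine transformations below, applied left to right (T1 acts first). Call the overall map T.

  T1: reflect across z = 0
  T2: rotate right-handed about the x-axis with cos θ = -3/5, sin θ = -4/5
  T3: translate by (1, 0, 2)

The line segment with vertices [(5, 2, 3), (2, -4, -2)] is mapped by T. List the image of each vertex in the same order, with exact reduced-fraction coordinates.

T1 reflect across z = 0: (5, 2, 3) → (5, 2, -3); (2, -4, -2) → (2, -4, 2)
T2 rotate right-handed about the x-axis with cos θ = -3/5, sin θ = -4/5: (5, 2, -3) → (5, -18/5, 1/5); (2, -4, 2) → (2, 4, 2)
T3 translate by (1, 0, 2): (5, -18/5, 1/5) → (6, -18/5, 11/5); (2, 4, 2) → (3, 4, 4)

image vertices: (6, -18/5, 11/5), (3, 4, 4)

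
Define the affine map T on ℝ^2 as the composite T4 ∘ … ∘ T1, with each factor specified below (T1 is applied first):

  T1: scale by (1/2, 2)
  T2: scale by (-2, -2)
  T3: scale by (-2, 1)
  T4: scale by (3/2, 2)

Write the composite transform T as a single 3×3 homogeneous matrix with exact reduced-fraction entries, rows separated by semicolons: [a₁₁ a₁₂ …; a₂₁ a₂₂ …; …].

T1 = [1/2 0 0; 0 2 0; 0 0 1]
T2·T1 = [-1 0 0; 0 -4 0; 0 0 1]
T3·…·T1 = [2 0 0; 0 -4 0; 0 0 1]
T4·…·T1 = [3 0 0; 0 -8 0; 0 0 1]

T = [3 0 0; 0 -8 0; 0 0 1]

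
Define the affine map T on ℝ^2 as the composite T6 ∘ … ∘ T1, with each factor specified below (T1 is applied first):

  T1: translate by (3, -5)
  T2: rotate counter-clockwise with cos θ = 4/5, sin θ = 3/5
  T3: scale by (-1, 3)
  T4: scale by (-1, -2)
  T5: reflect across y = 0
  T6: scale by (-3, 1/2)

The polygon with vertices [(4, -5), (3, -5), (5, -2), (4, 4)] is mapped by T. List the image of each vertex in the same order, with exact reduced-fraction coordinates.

image vertices: (-174/5, -57/5), (-162/5, -66/5), (-159/5, -12/5), (-93/5, 51/5)

T1 translate by (3, -5): (4, -5) → (7, -10); (3, -5) → (6, -10); (5, -2) → (8, -7); (4, 4) → (7, -1)
T2 rotate counter-clockwise with cos θ = 4/5, sin θ = 3/5: (7, -10) → (58/5, -19/5); (6, -10) → (54/5, -22/5); (8, -7) → (53/5, -4/5); (7, -1) → (31/5, 17/5)
T3 scale by (-1, 3): (58/5, -19/5) → (-58/5, -57/5); (54/5, -22/5) → (-54/5, -66/5); (53/5, -4/5) → (-53/5, -12/5); (31/5, 17/5) → (-31/5, 51/5)
T4 scale by (-1, -2): (-58/5, -57/5) → (58/5, 114/5); (-54/5, -66/5) → (54/5, 132/5); (-53/5, -12/5) → (53/5, 24/5); (-31/5, 51/5) → (31/5, -102/5)
T5 reflect across y = 0: (58/5, 114/5) → (58/5, -114/5); (54/5, 132/5) → (54/5, -132/5); (53/5, 24/5) → (53/5, -24/5); (31/5, -102/5) → (31/5, 102/5)
T6 scale by (-3, 1/2): (58/5, -114/5) → (-174/5, -57/5); (54/5, -132/5) → (-162/5, -66/5); (53/5, -24/5) → (-159/5, -12/5); (31/5, 102/5) → (-93/5, 51/5)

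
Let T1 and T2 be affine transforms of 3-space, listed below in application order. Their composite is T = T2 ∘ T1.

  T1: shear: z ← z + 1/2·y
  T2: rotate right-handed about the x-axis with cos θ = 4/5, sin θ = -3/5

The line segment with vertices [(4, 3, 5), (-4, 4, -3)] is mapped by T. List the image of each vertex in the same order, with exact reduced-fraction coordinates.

T1 shear: z ← z + 1/2·y: (4, 3, 5) → (4, 3, 13/2); (-4, 4, -3) → (-4, 4, -1)
T2 rotate right-handed about the x-axis with cos θ = 4/5, sin θ = -3/5: (4, 3, 13/2) → (4, 63/10, 17/5); (-4, 4, -1) → (-4, 13/5, -16/5)

image vertices: (4, 63/10, 17/5), (-4, 13/5, -16/5)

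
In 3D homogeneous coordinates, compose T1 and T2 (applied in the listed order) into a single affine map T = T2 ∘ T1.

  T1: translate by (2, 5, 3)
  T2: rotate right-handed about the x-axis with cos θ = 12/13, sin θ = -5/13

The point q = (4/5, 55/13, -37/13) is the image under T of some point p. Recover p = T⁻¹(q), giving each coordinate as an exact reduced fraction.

T1 = [1 0 0 2; 0 1 0 5; 0 0 1 3; 0 0 0 1]
T2·T1 = [1 0 0 2; 0 12/13 5/13 75/13; 0 -5/13 12/13 11/13; 0 0 0 1]
det M = 1; M⁻¹ = [1 0 0 -2; 0 12/13 -5/13 -5; 0 5/13 12/13 -3; 0 0 0 1]
M⁻¹ · (4/5, 55/13, -37/13)ᵀ = (-6/5, 0, -4)ᵀ

p = (-6/5, 0, -4)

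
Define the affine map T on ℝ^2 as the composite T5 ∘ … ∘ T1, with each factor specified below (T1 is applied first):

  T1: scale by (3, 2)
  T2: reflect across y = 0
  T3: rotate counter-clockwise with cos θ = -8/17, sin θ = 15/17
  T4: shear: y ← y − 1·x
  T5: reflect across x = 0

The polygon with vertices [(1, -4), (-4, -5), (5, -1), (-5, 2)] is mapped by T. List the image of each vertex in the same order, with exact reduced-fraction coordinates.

T1 scale by (3, 2): (1, -4) → (3, -8); (-4, -5) → (-12, -10); (5, -1) → (15, -2); (-5, 2) → (-15, 4)
T2 reflect across y = 0: (3, -8) → (3, 8); (-12, -10) → (-12, 10); (15, -2) → (15, 2); (-15, 4) → (-15, -4)
T3 rotate counter-clockwise with cos θ = -8/17, sin θ = 15/17: (3, 8) → (-144/17, -19/17); (-12, 10) → (-54/17, -260/17); (15, 2) → (-150/17, 209/17); (-15, -4) → (180/17, -193/17)
T4 shear: y ← y − 1·x: (-144/17, -19/17) → (-144/17, 125/17); (-54/17, -260/17) → (-54/17, -206/17); (-150/17, 209/17) → (-150/17, 359/17); (180/17, -193/17) → (180/17, -373/17)
T5 reflect across x = 0: (-144/17, 125/17) → (144/17, 125/17); (-54/17, -206/17) → (54/17, -206/17); (-150/17, 359/17) → (150/17, 359/17); (180/17, -373/17) → (-180/17, -373/17)

image vertices: (144/17, 125/17), (54/17, -206/17), (150/17, 359/17), (-180/17, -373/17)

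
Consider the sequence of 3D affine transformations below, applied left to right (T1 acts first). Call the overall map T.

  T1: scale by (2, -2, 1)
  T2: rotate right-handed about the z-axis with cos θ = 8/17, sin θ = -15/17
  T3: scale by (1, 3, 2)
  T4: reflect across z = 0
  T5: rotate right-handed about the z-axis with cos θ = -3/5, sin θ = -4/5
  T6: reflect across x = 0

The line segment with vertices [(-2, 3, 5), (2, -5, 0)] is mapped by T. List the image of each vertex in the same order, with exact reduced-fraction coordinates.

T1 scale by (2, -2, 1): (-2, 3, 5) → (-4, -6, 5); (2, -5, 0) → (4, 10, 0)
T2 rotate right-handed about the z-axis with cos θ = 8/17, sin θ = -15/17: (-4, -6, 5) → (-122/17, 12/17, 5); (4, 10, 0) → (182/17, 20/17, 0)
T3 scale by (1, 3, 2): (-122/17, 12/17, 5) → (-122/17, 36/17, 10); (182/17, 20/17, 0) → (182/17, 60/17, 0)
T4 reflect across z = 0: (-122/17, 36/17, 10) → (-122/17, 36/17, -10); (182/17, 60/17, 0) → (182/17, 60/17, 0)
T5 rotate right-handed about the z-axis with cos θ = -3/5, sin θ = -4/5: (-122/17, 36/17, -10) → (6, 76/17, -10); (182/17, 60/17, 0) → (-18/5, -908/85, 0)
T6 reflect across x = 0: (6, 76/17, -10) → (-6, 76/17, -10); (-18/5, -908/85, 0) → (18/5, -908/85, 0)

image vertices: (-6, 76/17, -10), (18/5, -908/85, 0)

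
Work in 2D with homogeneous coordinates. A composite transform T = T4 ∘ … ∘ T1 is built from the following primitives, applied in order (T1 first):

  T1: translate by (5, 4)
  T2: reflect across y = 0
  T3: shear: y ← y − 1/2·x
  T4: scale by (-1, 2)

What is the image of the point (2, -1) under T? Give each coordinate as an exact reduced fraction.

T1 translate by (5, 4): (2, -1) → (7, 3)
T2 reflect across y = 0: (7, 3) → (7, -3)
T3 shear: y ← y − 1/2·x: (7, -3) → (7, -13/2)
T4 scale by (-1, 2): (7, -13/2) → (-7, -13)

T(p) = (-7, -13)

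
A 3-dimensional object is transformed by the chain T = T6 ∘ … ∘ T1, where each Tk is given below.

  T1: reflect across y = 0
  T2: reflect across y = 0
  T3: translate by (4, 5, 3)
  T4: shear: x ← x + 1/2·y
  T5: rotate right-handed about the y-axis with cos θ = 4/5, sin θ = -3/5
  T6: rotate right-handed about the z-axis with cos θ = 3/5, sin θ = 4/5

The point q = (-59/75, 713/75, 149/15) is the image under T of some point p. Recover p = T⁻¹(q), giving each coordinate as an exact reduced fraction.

T1 = [1 0 0 0; 0 -1 0 0; 0 0 1 0; 0 0 0 1]
T2·T1 = [1 0 0 0; 0 1 0 0; 0 0 1 0; 0 0 0 1]
T3·…·T1 = [1 0 0 4; 0 1 0 5; 0 0 1 3; 0 0 0 1]
T4·…·T1 = [1 1/2 0 13/2; 0 1 0 5; 0 0 1 3; 0 0 0 1]
T5·…·T1 = [4/5 2/5 -3/5 17/5; 0 1 0 5; 3/5 3/10 4/5 63/10; 0 0 0 1]
T6·…·T1 = [12/25 -14/25 -9/25 -49/25; 16/25 23/25 -12/25 143/25; 3/5 3/10 4/5 63/10; 0 0 0 1]
det M = 1; M⁻¹ = [22/25 17/50 3/5 -4; -4/5 3/5 0 -5; -9/25 -12/25 4/5 -3; 0 0 0 1]
M⁻¹ · (-59/75, 713/75, 149/15)ᵀ = (9/2, 4/3, 2/3)ᵀ

p = (9/2, 4/3, 2/3)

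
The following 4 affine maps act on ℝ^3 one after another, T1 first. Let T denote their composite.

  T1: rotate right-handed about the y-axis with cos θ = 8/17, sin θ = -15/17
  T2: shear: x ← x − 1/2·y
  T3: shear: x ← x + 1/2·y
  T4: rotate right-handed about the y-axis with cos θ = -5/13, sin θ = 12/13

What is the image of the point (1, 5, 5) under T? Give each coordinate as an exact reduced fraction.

T(p) = (995/221, 5, 529/221)

T1 rotate right-handed about the y-axis with cos θ = 8/17, sin θ = -15/17: (1, 5, 5) → (-67/17, 5, 55/17)
T2 shear: x ← x − 1/2·y: (-67/17, 5, 55/17) → (-219/34, 5, 55/17)
T3 shear: x ← x + 1/2·y: (-219/34, 5, 55/17) → (-67/17, 5, 55/17)
T4 rotate right-handed about the y-axis with cos θ = -5/13, sin θ = 12/13: (-67/17, 5, 55/17) → (995/221, 5, 529/221)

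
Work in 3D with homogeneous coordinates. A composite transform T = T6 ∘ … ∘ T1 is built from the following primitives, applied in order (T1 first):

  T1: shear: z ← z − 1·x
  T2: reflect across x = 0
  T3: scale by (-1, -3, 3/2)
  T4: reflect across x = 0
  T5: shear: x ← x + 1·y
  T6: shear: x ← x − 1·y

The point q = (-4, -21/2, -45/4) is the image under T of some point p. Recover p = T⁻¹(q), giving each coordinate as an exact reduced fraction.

p = (4, 7/2, -7/2)

T1 = [1 0 0 0; 0 1 0 0; -1 0 1 0; 0 0 0 1]
T2·T1 = [-1 0 0 0; 0 1 0 0; -1 0 1 0; 0 0 0 1]
T3·…·T1 = [1 0 0 0; 0 -3 0 0; -3/2 0 3/2 0; 0 0 0 1]
T4·…·T1 = [-1 0 0 0; 0 -3 0 0; -3/2 0 3/2 0; 0 0 0 1]
T5·…·T1 = [-1 -3 0 0; 0 -3 0 0; -3/2 0 3/2 0; 0 0 0 1]
T6·…·T1 = [-1 0 0 0; 0 -3 0 0; -3/2 0 3/2 0; 0 0 0 1]
det M = 9/2; M⁻¹ = [-1 0 0 0; 0 -1/3 0 0; -1 0 2/3 0; 0 0 0 1]
M⁻¹ · (-4, -21/2, -45/4)ᵀ = (4, 7/2, -7/2)ᵀ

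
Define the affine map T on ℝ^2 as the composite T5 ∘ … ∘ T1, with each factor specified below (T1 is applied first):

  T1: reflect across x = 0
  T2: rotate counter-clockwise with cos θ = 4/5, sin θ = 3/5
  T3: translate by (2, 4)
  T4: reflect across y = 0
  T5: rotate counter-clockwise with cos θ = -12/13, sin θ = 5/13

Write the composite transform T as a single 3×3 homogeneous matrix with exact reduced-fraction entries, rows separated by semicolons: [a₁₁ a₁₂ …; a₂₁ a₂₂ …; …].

T1 = [-1 0 0; 0 1 0; 0 0 1]
T2·T1 = [-4/5 -3/5 0; -3/5 4/5 0; 0 0 1]
T3·…·T1 = [-4/5 -3/5 2; -3/5 4/5 4; 0 0 1]
T4·…·T1 = [-4/5 -3/5 2; 3/5 -4/5 -4; 0 0 1]
T5·…·T1 = [33/65 56/65 -4/13; -56/65 33/65 58/13; 0 0 1]

T = [33/65 56/65 -4/13; -56/65 33/65 58/13; 0 0 1]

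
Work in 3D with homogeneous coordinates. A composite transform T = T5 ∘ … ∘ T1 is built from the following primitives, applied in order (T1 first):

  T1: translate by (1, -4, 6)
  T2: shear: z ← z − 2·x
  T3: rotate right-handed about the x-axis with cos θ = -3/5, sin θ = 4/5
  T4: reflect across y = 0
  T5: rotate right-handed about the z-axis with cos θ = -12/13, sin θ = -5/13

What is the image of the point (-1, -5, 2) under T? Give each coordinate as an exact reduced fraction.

T1 translate by (1, -4, 6): (-1, -5, 2) → (0, -9, 8)
T2 shear: z ← z − 2·x: (0, -9, 8) → (0, -9, 8)
T3 rotate right-handed about the x-axis with cos θ = -3/5, sin θ = 4/5: (0, -9, 8) → (0, -1, -12)
T4 reflect across y = 0: (0, -1, -12) → (0, 1, -12)
T5 rotate right-handed about the z-axis with cos θ = -12/13, sin θ = -5/13: (0, 1, -12) → (5/13, -12/13, -12)

T(p) = (5/13, -12/13, -12)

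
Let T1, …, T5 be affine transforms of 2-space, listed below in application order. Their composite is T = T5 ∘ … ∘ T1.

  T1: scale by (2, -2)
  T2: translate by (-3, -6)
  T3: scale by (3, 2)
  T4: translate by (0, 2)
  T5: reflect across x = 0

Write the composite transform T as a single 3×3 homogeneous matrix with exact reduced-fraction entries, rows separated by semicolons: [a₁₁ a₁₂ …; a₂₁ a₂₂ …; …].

T = [-6 0 9; 0 -4 -10; 0 0 1]

T1 = [2 0 0; 0 -2 0; 0 0 1]
T2·T1 = [2 0 -3; 0 -2 -6; 0 0 1]
T3·…·T1 = [6 0 -9; 0 -4 -12; 0 0 1]
T4·…·T1 = [6 0 -9; 0 -4 -10; 0 0 1]
T5·…·T1 = [-6 0 9; 0 -4 -10; 0 0 1]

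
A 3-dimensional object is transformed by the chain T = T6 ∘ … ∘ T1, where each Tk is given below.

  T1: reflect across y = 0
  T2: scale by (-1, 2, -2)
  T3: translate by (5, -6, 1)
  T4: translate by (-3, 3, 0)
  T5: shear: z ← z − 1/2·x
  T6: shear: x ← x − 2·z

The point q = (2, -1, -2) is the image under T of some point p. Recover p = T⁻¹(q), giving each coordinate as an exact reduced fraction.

T1 = [1 0 0 0; 0 -1 0 0; 0 0 1 0; 0 0 0 1]
T2·T1 = [-1 0 0 0; 0 -2 0 0; 0 0 -2 0; 0 0 0 1]
T3·…·T1 = [-1 0 0 5; 0 -2 0 -6; 0 0 -2 1; 0 0 0 1]
T4·…·T1 = [-1 0 0 2; 0 -2 0 -3; 0 0 -2 1; 0 0 0 1]
T5·…·T1 = [-1 0 0 2; 0 -2 0 -3; 1/2 0 -2 0; 0 0 0 1]
T6·…·T1 = [-2 0 4 2; 0 -2 0 -3; 1/2 0 -2 0; 0 0 0 1]
det M = -4; M⁻¹ = [-1 0 -2 2; 0 -1/2 0 -3/2; -1/4 0 -1 1/2; 0 0 0 1]
M⁻¹ · (2, -1, -2)ᵀ = (4, -1, 2)ᵀ

p = (4, -1, 2)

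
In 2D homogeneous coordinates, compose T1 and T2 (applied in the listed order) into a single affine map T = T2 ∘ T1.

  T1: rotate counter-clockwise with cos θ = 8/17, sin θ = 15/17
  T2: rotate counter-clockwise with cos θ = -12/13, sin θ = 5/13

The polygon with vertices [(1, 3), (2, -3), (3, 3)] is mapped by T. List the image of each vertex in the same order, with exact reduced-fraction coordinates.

image vertices: (249/221, -653/221), (-762/221, 233/221), (-93/221, -933/221)

T1 rotate counter-clockwise with cos θ = 8/17, sin θ = 15/17: (1, 3) → (-37/17, 39/17); (2, -3) → (61/17, 6/17); (3, 3) → (-21/17, 69/17)
T2 rotate counter-clockwise with cos θ = -12/13, sin θ = 5/13: (-37/17, 39/17) → (249/221, -653/221); (61/17, 6/17) → (-762/221, 233/221); (-21/17, 69/17) → (-93/221, -933/221)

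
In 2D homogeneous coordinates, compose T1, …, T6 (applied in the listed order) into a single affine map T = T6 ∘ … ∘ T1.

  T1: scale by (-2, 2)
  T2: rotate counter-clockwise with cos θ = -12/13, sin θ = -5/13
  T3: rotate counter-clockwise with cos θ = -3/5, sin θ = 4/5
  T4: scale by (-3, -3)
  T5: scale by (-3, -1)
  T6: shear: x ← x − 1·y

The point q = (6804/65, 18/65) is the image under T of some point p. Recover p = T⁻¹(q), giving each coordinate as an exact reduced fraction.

p = (-5, 3)

T1 = [-2 0 0; 0 2 0; 0 0 1]
T2·T1 = [24/13 10/13 0; 10/13 -24/13 0; 0 0 1]
T3·…·T1 = [-112/65 66/65 0; 66/65 112/65 0; 0 0 1]
T4·…·T1 = [336/65 -198/65 0; -198/65 -336/65 0; 0 0 1]
T5·…·T1 = [-1008/65 594/65 0; 198/65 336/65 0; 0 0 1]
T6·…·T1 = [-1206/65 258/65 0; 198/65 336/65 0; 0 0 1]
det M = -108; M⁻¹ = [-28/585 43/1170 0; 11/390 67/390 0; 0 0 1]
M⁻¹ · (6804/65, 18/65)ᵀ = (-5, 3)ᵀ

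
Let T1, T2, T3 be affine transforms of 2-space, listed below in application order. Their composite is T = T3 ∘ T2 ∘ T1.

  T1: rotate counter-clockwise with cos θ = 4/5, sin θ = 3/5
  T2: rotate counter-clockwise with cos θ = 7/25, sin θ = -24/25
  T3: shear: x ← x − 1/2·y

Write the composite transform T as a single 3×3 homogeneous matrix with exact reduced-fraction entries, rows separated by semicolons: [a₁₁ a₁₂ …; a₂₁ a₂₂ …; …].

T1 = [4/5 -3/5 0; 3/5 4/5 0; 0 0 1]
T2·T1 = [4/5 3/5 0; -3/5 4/5 0; 0 0 1]
T3·…·T1 = [11/10 1/5 0; -3/5 4/5 0; 0 0 1]

T = [11/10 1/5 0; -3/5 4/5 0; 0 0 1]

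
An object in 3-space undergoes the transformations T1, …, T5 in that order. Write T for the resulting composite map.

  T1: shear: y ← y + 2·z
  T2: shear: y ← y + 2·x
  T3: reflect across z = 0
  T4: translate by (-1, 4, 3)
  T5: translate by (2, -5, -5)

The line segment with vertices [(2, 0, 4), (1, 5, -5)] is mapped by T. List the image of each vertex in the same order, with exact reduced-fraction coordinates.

image vertices: (3, 11, -6), (2, -4, 3)

T1 shear: y ← y + 2·z: (2, 0, 4) → (2, 8, 4); (1, 5, -5) → (1, -5, -5)
T2 shear: y ← y + 2·x: (2, 8, 4) → (2, 12, 4); (1, -5, -5) → (1, -3, -5)
T3 reflect across z = 0: (2, 12, 4) → (2, 12, -4); (1, -3, -5) → (1, -3, 5)
T4 translate by (-1, 4, 3): (2, 12, -4) → (1, 16, -1); (1, -3, 5) → (0, 1, 8)
T5 translate by (2, -5, -5): (1, 16, -1) → (3, 11, -6); (0, 1, 8) → (2, -4, 3)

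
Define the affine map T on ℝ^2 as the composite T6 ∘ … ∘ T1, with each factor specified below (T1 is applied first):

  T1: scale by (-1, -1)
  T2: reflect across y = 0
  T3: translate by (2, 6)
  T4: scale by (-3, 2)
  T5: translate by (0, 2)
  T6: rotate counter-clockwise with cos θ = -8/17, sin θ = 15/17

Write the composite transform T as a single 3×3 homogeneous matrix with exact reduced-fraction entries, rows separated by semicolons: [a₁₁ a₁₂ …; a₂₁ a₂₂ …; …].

T = [-24/17 -30/17 -162/17; 45/17 -16/17 -202/17; 0 0 1]

T1 = [-1 0 0; 0 -1 0; 0 0 1]
T2·T1 = [-1 0 0; 0 1 0; 0 0 1]
T3·…·T1 = [-1 0 2; 0 1 6; 0 0 1]
T4·…·T1 = [3 0 -6; 0 2 12; 0 0 1]
T5·…·T1 = [3 0 -6; 0 2 14; 0 0 1]
T6·…·T1 = [-24/17 -30/17 -162/17; 45/17 -16/17 -202/17; 0 0 1]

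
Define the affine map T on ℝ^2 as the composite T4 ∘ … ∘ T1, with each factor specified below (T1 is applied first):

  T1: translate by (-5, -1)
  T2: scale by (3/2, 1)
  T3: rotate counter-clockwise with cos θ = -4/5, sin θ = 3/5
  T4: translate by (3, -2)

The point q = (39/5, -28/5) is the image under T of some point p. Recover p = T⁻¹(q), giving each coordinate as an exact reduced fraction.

T1 = [1 0 -5; 0 1 -1; 0 0 1]
T2·T1 = [3/2 0 -15/2; 0 1 -1; 0 0 1]
T3·…·T1 = [-6/5 -3/5 33/5; 9/10 -4/5 -37/10; 0 0 1]
T4·…·T1 = [-6/5 -3/5 48/5; 9/10 -4/5 -57/10; 0 0 1]
det M = 3/2; M⁻¹ = [-8/15 2/5 37/5; -3/5 -4/5 6/5; 0 0 1]
M⁻¹ · (39/5, -28/5)ᵀ = (1, 1)ᵀ

p = (1, 1)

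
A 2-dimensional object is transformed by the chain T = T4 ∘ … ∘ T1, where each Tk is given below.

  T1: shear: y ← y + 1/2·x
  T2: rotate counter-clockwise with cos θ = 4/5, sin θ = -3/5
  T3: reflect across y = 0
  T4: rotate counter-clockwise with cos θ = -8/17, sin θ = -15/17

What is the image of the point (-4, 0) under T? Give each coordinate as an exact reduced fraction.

T(p) = (116/85, 362/85)

T1 shear: y ← y + 1/2·x: (-4, 0) → (-4, -2)
T2 rotate counter-clockwise with cos θ = 4/5, sin θ = -3/5: (-4, -2) → (-22/5, 4/5)
T3 reflect across y = 0: (-22/5, 4/5) → (-22/5, -4/5)
T4 rotate counter-clockwise with cos θ = -8/17, sin θ = -15/17: (-22/5, -4/5) → (116/85, 362/85)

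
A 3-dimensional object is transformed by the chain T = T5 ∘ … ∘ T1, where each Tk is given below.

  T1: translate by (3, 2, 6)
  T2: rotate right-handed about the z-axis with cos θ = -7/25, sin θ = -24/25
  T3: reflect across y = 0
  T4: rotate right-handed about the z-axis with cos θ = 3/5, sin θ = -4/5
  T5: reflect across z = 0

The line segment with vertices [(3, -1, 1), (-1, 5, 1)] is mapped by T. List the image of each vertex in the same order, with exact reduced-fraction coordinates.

T1 translate by (3, 2, 6): (3, -1, 1) → (6, 1, 7); (-1, 5, 1) → (2, 7, 7)
T2 rotate right-handed about the z-axis with cos θ = -7/25, sin θ = -24/25: (6, 1, 7) → (-18/25, -151/25, 7); (2, 7, 7) → (154/25, -97/25, 7)
T3 reflect across y = 0: (-18/25, -151/25, 7) → (-18/25, 151/25, 7); (154/25, -97/25, 7) → (154/25, 97/25, 7)
T4 rotate right-handed about the z-axis with cos θ = 3/5, sin θ = -4/5: (-18/25, 151/25, 7) → (22/5, 21/5, 7); (154/25, 97/25, 7) → (34/5, -13/5, 7)
T5 reflect across z = 0: (22/5, 21/5, 7) → (22/5, 21/5, -7); (34/5, -13/5, 7) → (34/5, -13/5, -7)

image vertices: (22/5, 21/5, -7), (34/5, -13/5, -7)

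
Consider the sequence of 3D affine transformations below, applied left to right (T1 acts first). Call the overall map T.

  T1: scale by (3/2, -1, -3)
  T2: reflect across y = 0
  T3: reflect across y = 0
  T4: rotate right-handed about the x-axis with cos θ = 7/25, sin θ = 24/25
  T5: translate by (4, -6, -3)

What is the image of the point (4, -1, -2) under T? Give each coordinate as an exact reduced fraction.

T1 scale by (3/2, -1, -3): (4, -1, -2) → (6, 1, 6)
T2 reflect across y = 0: (6, 1, 6) → (6, -1, 6)
T3 reflect across y = 0: (6, -1, 6) → (6, 1, 6)
T4 rotate right-handed about the x-axis with cos θ = 7/25, sin θ = 24/25: (6, 1, 6) → (6, -137/25, 66/25)
T5 translate by (4, -6, -3): (6, -137/25, 66/25) → (10, -287/25, -9/25)

T(p) = (10, -287/25, -9/25)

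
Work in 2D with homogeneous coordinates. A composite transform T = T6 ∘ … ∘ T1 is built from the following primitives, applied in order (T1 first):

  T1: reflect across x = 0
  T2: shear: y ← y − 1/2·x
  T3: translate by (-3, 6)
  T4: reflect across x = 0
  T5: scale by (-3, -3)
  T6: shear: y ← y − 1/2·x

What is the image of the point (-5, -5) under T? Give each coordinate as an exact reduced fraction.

T(p) = (6, 3/2)

T1 reflect across x = 0: (-5, -5) → (5, -5)
T2 shear: y ← y − 1/2·x: (5, -5) → (5, -15/2)
T3 translate by (-3, 6): (5, -15/2) → (2, -3/2)
T4 reflect across x = 0: (2, -3/2) → (-2, -3/2)
T5 scale by (-3, -3): (-2, -3/2) → (6, 9/2)
T6 shear: y ← y − 1/2·x: (6, 9/2) → (6, 3/2)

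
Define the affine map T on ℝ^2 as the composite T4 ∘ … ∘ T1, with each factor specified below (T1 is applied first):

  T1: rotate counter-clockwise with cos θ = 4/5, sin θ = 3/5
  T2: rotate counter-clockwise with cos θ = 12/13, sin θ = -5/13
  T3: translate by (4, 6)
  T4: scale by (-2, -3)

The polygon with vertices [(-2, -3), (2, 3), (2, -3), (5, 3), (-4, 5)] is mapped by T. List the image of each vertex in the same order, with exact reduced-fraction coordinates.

T1 rotate counter-clockwise with cos θ = 4/5, sin θ = 3/5: (-2, -3) → (1/5, -18/5); (2, 3) → (-1/5, 18/5); (2, -3) → (17/5, -6/5); (5, 3) → (11/5, 27/5); (-4, 5) → (-31/5, 8/5)
T2 rotate counter-clockwise with cos θ = 12/13, sin θ = -5/13: (1/5, -18/5) → (-6/5, -17/5); (-1/5, 18/5) → (6/5, 17/5); (17/5, -6/5) → (174/65, -157/65); (11/5, 27/5) → (267/65, 269/65); (-31/5, 8/5) → (-332/65, 251/65)
T3 translate by (4, 6): (-6/5, -17/5) → (14/5, 13/5); (6/5, 17/5) → (26/5, 47/5); (174/65, -157/65) → (434/65, 233/65); (267/65, 269/65) → (527/65, 659/65); (-332/65, 251/65) → (-72/65, 641/65)
T4 scale by (-2, -3): (14/5, 13/5) → (-28/5, -39/5); (26/5, 47/5) → (-52/5, -141/5); (434/65, 233/65) → (-868/65, -699/65); (527/65, 659/65) → (-1054/65, -1977/65); (-72/65, 641/65) → (144/65, -1923/65)

image vertices: (-28/5, -39/5), (-52/5, -141/5), (-868/65, -699/65), (-1054/65, -1977/65), (144/65, -1923/65)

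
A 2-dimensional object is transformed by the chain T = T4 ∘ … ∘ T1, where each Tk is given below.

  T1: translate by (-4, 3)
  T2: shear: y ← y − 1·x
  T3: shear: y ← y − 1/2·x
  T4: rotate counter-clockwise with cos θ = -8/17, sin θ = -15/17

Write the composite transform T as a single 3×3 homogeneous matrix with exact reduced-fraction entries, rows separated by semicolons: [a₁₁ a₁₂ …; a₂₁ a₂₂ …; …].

T1 = [1 0 -4; 0 1 3; 0 0 1]
T2·T1 = [1 0 -4; -1 1 7; 0 0 1]
T3·…·T1 = [1 0 -4; -3/2 1 9; 0 0 1]
T4·…·T1 = [-61/34 15/17 167/17; -3/17 -8/17 -12/17; 0 0 1]

T = [-61/34 15/17 167/17; -3/17 -8/17 -12/17; 0 0 1]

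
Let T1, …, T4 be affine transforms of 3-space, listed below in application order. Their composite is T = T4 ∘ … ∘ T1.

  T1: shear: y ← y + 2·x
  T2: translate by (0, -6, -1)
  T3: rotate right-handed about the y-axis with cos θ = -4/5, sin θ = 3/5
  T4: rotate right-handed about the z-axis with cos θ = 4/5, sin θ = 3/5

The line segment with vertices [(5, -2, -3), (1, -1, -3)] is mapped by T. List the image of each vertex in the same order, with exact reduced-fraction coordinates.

image vertices: (-158/25, -56/25, 1/5), (11/25, -148/25, 13/5)

T1 shear: y ← y + 2·x: (5, -2, -3) → (5, 8, -3); (1, -1, -3) → (1, 1, -3)
T2 translate by (0, -6, -1): (5, 8, -3) → (5, 2, -4); (1, 1, -3) → (1, -5, -4)
T3 rotate right-handed about the y-axis with cos θ = -4/5, sin θ = 3/5: (5, 2, -4) → (-32/5, 2, 1/5); (1, -5, -4) → (-16/5, -5, 13/5)
T4 rotate right-handed about the z-axis with cos θ = 4/5, sin θ = 3/5: (-32/5, 2, 1/5) → (-158/25, -56/25, 1/5); (-16/5, -5, 13/5) → (11/25, -148/25, 13/5)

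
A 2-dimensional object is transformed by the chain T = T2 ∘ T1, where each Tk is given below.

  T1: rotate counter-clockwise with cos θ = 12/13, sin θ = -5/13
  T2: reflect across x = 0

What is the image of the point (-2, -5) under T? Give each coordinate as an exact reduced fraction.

T(p) = (49/13, -50/13)

T1 rotate counter-clockwise with cos θ = 12/13, sin θ = -5/13: (-2, -5) → (-49/13, -50/13)
T2 reflect across x = 0: (-49/13, -50/13) → (49/13, -50/13)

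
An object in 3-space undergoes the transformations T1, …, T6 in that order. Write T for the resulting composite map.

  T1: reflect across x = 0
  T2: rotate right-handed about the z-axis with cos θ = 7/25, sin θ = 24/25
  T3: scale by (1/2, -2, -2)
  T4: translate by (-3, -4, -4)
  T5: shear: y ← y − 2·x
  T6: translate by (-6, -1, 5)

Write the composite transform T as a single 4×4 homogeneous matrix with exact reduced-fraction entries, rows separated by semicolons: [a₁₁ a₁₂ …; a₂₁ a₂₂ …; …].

T1 = [-1 0 0 0; 0 1 0 0; 0 0 1 0; 0 0 0 1]
T2·T1 = [-7/25 -24/25 0 0; -24/25 7/25 0 0; 0 0 1 0; 0 0 0 1]
T3·…·T1 = [-7/50 -12/25 0 0; 48/25 -14/25 0 0; 0 0 -2 0; 0 0 0 1]
T4·…·T1 = [-7/50 -12/25 0 -3; 48/25 -14/25 0 -4; 0 0 -2 -4; 0 0 0 1]
T5·…·T1 = [-7/50 -12/25 0 -3; 11/5 2/5 0 2; 0 0 -2 -4; 0 0 0 1]
T6·…·T1 = [-7/50 -12/25 0 -9; 11/5 2/5 0 1; 0 0 -2 1; 0 0 0 1]

T = [-7/50 -12/25 0 -9; 11/5 2/5 0 1; 0 0 -2 1; 0 0 0 1]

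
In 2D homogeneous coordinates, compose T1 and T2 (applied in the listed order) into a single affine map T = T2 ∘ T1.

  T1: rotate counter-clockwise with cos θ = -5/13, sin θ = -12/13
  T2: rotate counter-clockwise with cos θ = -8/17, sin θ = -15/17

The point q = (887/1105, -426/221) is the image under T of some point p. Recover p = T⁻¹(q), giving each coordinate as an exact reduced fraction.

T1 = [-5/13 12/13 0; -12/13 -5/13 0; 0 0 1]
T2·T1 = [-140/221 -171/221 0; 171/221 -140/221 0; 0 0 1]
det M = 1; M⁻¹ = [-140/221 171/221 0; -171/221 -140/221 0; 0 0 1]
M⁻¹ · (887/1105, -426/221)ᵀ = (-2, 3/5)ᵀ

p = (-2, 3/5)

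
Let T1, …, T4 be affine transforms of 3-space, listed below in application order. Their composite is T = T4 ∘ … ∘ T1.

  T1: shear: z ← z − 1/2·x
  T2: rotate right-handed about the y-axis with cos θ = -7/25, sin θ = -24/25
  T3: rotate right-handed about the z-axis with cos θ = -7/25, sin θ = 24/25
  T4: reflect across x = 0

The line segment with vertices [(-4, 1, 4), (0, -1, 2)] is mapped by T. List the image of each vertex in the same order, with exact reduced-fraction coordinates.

image vertices: (-212/625, -2959/625, -138/25), (-936/625, -977/625, -14/25)

T1 shear: z ← z − 1/2·x: (-4, 1, 4) → (-4, 1, 6); (0, -1, 2) → (0, -1, 2)
T2 rotate right-handed about the y-axis with cos θ = -7/25, sin θ = -24/25: (-4, 1, 6) → (-116/25, 1, -138/25); (0, -1, 2) → (-48/25, -1, -14/25)
T3 rotate right-handed about the z-axis with cos θ = -7/25, sin θ = 24/25: (-116/25, 1, -138/25) → (212/625, -2959/625, -138/25); (-48/25, -1, -14/25) → (936/625, -977/625, -14/25)
T4 reflect across x = 0: (212/625, -2959/625, -138/25) → (-212/625, -2959/625, -138/25); (936/625, -977/625, -14/25) → (-936/625, -977/625, -14/25)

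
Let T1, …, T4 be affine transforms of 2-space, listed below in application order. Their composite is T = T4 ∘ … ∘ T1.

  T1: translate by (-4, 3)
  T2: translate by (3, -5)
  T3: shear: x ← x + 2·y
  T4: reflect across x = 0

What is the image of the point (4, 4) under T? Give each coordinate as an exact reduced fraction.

T1 translate by (-4, 3): (4, 4) → (0, 7)
T2 translate by (3, -5): (0, 7) → (3, 2)
T3 shear: x ← x + 2·y: (3, 2) → (7, 2)
T4 reflect across x = 0: (7, 2) → (-7, 2)

T(p) = (-7, 2)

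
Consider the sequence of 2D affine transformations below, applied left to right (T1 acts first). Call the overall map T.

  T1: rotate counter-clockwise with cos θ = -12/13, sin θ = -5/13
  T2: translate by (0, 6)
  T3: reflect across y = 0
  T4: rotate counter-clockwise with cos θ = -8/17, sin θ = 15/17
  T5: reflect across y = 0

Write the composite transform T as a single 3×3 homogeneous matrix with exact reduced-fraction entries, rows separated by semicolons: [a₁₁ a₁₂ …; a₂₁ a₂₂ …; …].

T1 = [-12/13 5/13 0; -5/13 -12/13 0; 0 0 1]
T2·T1 = [-12/13 5/13 0; -5/13 -12/13 6; 0 0 1]
T3·…·T1 = [-12/13 5/13 0; 5/13 12/13 -6; 0 0 1]
T4·…·T1 = [21/221 -220/221 90/17; -220/221 -21/221 48/17; 0 0 1]
T5·…·T1 = [21/221 -220/221 90/17; 220/221 21/221 -48/17; 0 0 1]

T = [21/221 -220/221 90/17; 220/221 21/221 -48/17; 0 0 1]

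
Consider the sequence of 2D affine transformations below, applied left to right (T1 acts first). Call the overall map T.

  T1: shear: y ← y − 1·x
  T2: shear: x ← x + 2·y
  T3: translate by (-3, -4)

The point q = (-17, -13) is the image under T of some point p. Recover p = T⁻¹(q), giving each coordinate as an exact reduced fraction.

p = (4, -5)

T1 = [1 0 0; -1 1 0; 0 0 1]
T2·T1 = [-1 2 0; -1 1 0; 0 0 1]
T3·…·T1 = [-1 2 -3; -1 1 -4; 0 0 1]
det M = 1; M⁻¹ = [1 -2 -5; 1 -1 -1; 0 0 1]
M⁻¹ · (-17, -13)ᵀ = (4, -5)ᵀ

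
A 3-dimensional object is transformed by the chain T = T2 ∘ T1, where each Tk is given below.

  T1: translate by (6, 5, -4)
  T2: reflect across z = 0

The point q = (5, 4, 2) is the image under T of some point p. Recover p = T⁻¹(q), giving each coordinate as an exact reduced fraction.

T1 = [1 0 0 6; 0 1 0 5; 0 0 1 -4; 0 0 0 1]
T2·T1 = [1 0 0 6; 0 1 0 5; 0 0 -1 4; 0 0 0 1]
det M = -1; M⁻¹ = [1 0 0 -6; 0 1 0 -5; 0 0 -1 4; 0 0 0 1]
M⁻¹ · (5, 4, 2)ᵀ = (-1, -1, 2)ᵀ

p = (-1, -1, 2)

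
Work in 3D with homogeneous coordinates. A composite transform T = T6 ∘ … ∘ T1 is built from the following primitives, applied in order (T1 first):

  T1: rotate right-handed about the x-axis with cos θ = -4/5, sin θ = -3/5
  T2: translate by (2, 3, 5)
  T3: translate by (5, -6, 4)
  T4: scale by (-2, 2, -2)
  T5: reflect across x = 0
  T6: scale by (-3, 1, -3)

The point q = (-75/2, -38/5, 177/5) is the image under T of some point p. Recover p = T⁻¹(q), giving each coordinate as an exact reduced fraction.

T1 = [1 0 0 0; 0 -4/5 3/5 0; 0 -3/5 -4/5 0; 0 0 0 1]
T2·T1 = [1 0 0 2; 0 -4/5 3/5 3; 0 -3/5 -4/5 5; 0 0 0 1]
T3·…·T1 = [1 0 0 7; 0 -4/5 3/5 -3; 0 -3/5 -4/5 9; 0 0 0 1]
T4·…·T1 = [-2 0 0 -14; 0 -8/5 6/5 -6; 0 6/5 8/5 -18; 0 0 0 1]
T5·…·T1 = [2 0 0 14; 0 -8/5 6/5 -6; 0 6/5 8/5 -18; 0 0 0 1]
T6·…·T1 = [-6 0 0 -42; 0 -8/5 6/5 -6; 0 -18/5 -24/5 54; 0 0 0 1]
det M = -72; M⁻¹ = [-1/6 0 0 -7; 0 -2/5 -1/10 3; 0 3/10 -2/15 9; 0 0 0 1]
M⁻¹ · (-75/2, -38/5, 177/5)ᵀ = (-3/4, 5/2, 2)ᵀ

p = (-3/4, 5/2, 2)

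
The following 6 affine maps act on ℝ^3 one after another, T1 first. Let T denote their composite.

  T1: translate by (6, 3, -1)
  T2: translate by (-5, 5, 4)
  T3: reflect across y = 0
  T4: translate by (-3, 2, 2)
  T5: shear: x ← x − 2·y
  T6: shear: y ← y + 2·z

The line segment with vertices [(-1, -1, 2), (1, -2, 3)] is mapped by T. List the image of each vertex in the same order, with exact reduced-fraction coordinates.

T1 translate by (6, 3, -1): (-1, -1, 2) → (5, 2, 1); (1, -2, 3) → (7, 1, 2)
T2 translate by (-5, 5, 4): (5, 2, 1) → (0, 7, 5); (7, 1, 2) → (2, 6, 6)
T3 reflect across y = 0: (0, 7, 5) → (0, -7, 5); (2, 6, 6) → (2, -6, 6)
T4 translate by (-3, 2, 2): (0, -7, 5) → (-3, -5, 7); (2, -6, 6) → (-1, -4, 8)
T5 shear: x ← x − 2·y: (-3, -5, 7) → (7, -5, 7); (-1, -4, 8) → (7, -4, 8)
T6 shear: y ← y + 2·z: (7, -5, 7) → (7, 9, 7); (7, -4, 8) → (7, 12, 8)

image vertices: (7, 9, 7), (7, 12, 8)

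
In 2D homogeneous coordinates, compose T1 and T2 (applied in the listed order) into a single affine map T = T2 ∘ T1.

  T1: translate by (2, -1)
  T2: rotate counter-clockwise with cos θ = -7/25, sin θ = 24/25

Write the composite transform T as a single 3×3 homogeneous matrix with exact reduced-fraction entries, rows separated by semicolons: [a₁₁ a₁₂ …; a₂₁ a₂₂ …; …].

T1 = [1 0 2; 0 1 -1; 0 0 1]
T2·T1 = [-7/25 -24/25 2/5; 24/25 -7/25 11/5; 0 0 1]

T = [-7/25 -24/25 2/5; 24/25 -7/25 11/5; 0 0 1]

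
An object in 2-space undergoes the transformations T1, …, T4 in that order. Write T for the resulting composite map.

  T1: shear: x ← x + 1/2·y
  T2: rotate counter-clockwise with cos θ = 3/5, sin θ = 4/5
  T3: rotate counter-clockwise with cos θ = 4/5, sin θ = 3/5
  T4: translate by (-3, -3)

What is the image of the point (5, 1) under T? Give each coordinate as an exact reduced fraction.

T1 shear: x ← x + 1/2·y: (5, 1) → (11/2, 1)
T2 rotate counter-clockwise with cos θ = 3/5, sin θ = 4/5: (11/2, 1) → (5/2, 5)
T3 rotate counter-clockwise with cos θ = 4/5, sin θ = 3/5: (5/2, 5) → (-1, 11/2)
T4 translate by (-3, -3): (-1, 11/2) → (-4, 5/2)

T(p) = (-4, 5/2)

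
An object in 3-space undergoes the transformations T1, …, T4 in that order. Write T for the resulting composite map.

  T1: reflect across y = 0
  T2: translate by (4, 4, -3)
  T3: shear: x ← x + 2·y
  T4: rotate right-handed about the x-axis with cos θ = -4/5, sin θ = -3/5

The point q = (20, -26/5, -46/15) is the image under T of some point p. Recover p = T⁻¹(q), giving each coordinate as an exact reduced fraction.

T1 = [1 0 0 0; 0 -1 0 0; 0 0 1 0; 0 0 0 1]
T2·T1 = [1 0 0 4; 0 -1 0 4; 0 0 1 -3; 0 0 0 1]
T3·…·T1 = [1 -2 0 12; 0 -1 0 4; 0 0 1 -3; 0 0 0 1]
T4·…·T1 = [1 -2 0 12; 0 4/5 3/5 -5; 0 3/5 -4/5 0; 0 0 0 1]
det M = -1; M⁻¹ = [1 8/5 6/5 -4; 0 4/5 3/5 4; 0 3/5 -4/5 3; 0 0 0 1]
M⁻¹ · (20, -26/5, -46/15)ᵀ = (4, -2, 7/3)ᵀ

p = (4, -2, 7/3)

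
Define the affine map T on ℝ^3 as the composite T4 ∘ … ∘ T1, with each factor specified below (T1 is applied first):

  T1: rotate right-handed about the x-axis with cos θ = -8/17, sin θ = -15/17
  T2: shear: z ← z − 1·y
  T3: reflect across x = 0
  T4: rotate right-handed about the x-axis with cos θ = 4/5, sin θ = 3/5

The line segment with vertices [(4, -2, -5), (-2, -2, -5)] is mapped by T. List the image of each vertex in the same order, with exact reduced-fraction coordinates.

image vertices: (-4, -623/85, 339/85), (2, -623/85, 339/85)

T1 rotate right-handed about the x-axis with cos θ = -8/17, sin θ = -15/17: (4, -2, -5) → (4, -59/17, 70/17); (-2, -2, -5) → (-2, -59/17, 70/17)
T2 shear: z ← z − 1·y: (4, -59/17, 70/17) → (4, -59/17, 129/17); (-2, -59/17, 70/17) → (-2, -59/17, 129/17)
T3 reflect across x = 0: (4, -59/17, 129/17) → (-4, -59/17, 129/17); (-2, -59/17, 129/17) → (2, -59/17, 129/17)
T4 rotate right-handed about the x-axis with cos θ = 4/5, sin θ = 3/5: (-4, -59/17, 129/17) → (-4, -623/85, 339/85); (2, -59/17, 129/17) → (2, -623/85, 339/85)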